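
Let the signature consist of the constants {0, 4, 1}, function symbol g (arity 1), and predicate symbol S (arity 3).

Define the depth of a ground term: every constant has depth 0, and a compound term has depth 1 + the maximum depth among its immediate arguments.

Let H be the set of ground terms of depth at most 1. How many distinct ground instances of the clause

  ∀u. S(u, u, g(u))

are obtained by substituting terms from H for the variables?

Ground terms of depth ≤ 1:
  Let N_k = |{terms of depth ≤ k}|. Then N_0 = 3 and N_k = 3 + N_{k-1} for k ≥ 1 (one summand per function symbol, arity giving the exponent).
  N_0 = 3
  N_1 = 3 + 3 = 6
  Explicitly: 0, 4, 1, g(0), g(4), g(1).
So there are 6 ground terms available for substitution.
The clause has 1 distinct variable (u), which appears in the body. In the free term algebra distinct substitutions yield syntactically distinct ground instances.
Number of ground instances = 6.

6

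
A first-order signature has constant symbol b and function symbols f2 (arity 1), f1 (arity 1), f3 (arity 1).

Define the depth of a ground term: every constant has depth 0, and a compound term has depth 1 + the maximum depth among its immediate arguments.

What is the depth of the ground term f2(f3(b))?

2

depth(f3(b)) = 1 + depth(b) = 1 + 0 = 1
depth(f2(f3(b))) = 1 + depth(f3(b)) = 1 + 1 = 2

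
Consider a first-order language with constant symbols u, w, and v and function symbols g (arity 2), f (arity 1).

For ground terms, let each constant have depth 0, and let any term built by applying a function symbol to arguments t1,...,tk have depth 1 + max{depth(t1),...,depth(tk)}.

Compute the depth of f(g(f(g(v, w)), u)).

depth(g(v, w)) = 1 + max(0, 0) = 1
depth(f(g(v, w))) = 1 + depth(g(v, w)) = 1 + 1 = 2
depth(g(f(g(v, w)), u)) = 1 + max(2, 0) = 3
depth(f(g(f(g(v, w)), u))) = 1 + depth(g(f(g(v, w)), u)) = 1 + 3 = 4

4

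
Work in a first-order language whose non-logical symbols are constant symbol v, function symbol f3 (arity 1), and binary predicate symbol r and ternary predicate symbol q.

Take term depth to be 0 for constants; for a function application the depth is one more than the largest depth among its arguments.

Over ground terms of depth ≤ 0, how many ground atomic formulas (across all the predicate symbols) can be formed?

First count ground terms of depth ≤ 0.
Let N_k = |{terms of depth ≤ k}|. Then N_0 = 1 and N_k = 1 + N_{k-1} for k ≥ 1 (one summand per function symbol, arity giving the exponent).
N_0 = 1
Explicitly: v.
So |H| = 1.
For each predicate symbol, the number of ground atoms is |H| raised to its arity; summing:
  r: 1^2 = 1;  q: 1^3 = 1
Total ground atoms: 1 + 1 = 2.

2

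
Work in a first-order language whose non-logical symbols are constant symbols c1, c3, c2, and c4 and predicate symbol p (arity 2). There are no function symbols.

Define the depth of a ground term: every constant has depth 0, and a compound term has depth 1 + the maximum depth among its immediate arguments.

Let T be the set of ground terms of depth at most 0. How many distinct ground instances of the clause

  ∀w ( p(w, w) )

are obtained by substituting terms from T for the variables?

4

Ground terms of depth ≤ 0:
  With no function symbols every ground term is a constant, so there are exactly 4 ground terms at every depth bound.
  N_0 = 4
  Explicitly: c1, c3, c2, c4.
So there are 4 ground terms available for substitution.
The variable w ranges independently over the available ground terms, and distinct assignments produce distinct instances.
Number of ground instances = 4.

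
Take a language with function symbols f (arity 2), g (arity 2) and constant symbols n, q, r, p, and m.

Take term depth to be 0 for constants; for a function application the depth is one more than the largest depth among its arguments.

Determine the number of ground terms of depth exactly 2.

6000

If N_k denotes the number of depth-≤k ground terms, the 5 constants give N_0 = 5, and each function symbol of arity r contributes N_{k-1}^r new terms at level k: N_k = 5 + N_{k-1}^2 + N_{k-1}^2.
N_0 = 5
N_1 = 5 + 5^2 + 5^2 = 55
N_2 = 5 + 55^2 + 55^2 = 6055
Terms of depth exactly 2: N_2 − N_1 = 6055 − 55 = 6000.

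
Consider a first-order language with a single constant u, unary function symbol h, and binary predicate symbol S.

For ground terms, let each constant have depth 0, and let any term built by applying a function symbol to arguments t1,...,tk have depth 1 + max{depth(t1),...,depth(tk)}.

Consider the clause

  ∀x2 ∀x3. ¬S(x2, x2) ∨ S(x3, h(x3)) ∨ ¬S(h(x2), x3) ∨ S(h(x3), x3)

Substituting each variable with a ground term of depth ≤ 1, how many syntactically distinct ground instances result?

4

Ground terms of depth ≤ 1:
  Count level by level. With function symbols h/1, the terms of depth ≤ k are the 1 constant together with each function applied to depth-≤(k−1) tuples, so N_k = 1 + N_{k-1}.
  N_0 = 1
  N_1 = 1 + 1 = 2
So there are 2 ground terms available for substitution.
The body mentions every one of the 2 quantified variables; since ground terms form a free algebra, no two substitutions collapse to the same formula.
Number of ground instances = 2^2 = 4.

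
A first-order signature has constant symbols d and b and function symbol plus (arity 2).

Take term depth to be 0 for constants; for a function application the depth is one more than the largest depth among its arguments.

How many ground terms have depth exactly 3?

1408

Let N_k = |{terms of depth ≤ k}|. Then N_0 = 2 and N_k = 2 + N_{k-1}^2 for k ≥ 1 (one summand per function symbol, arity giving the exponent).
N_0 = 2
N_1 = 2 + 2^2 = 6
N_2 = 2 + 6^2 = 38
N_3 = 2 + 38^2 = 1446
Terms of depth exactly 3: N_3 − N_2 = 1446 − 38 = 1408.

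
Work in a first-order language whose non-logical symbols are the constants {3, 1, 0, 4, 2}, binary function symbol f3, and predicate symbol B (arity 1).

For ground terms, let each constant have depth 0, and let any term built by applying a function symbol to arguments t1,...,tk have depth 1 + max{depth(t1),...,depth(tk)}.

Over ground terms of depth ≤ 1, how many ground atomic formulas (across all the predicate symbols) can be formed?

30

First count ground terms of depth ≤ 1.
Let N_k count ground terms of depth at most k. Each non-constant term of depth ≤ k is some function symbol applied to depth-≤(k−1) arguments, giving N_k = 5 + N_{k-1}^2.
N_0 = 5
N_1 = 5 + 5^2 = 30
So |H| = 30.
Ground atoms are formed by filling each argument slot of a predicate with a term from H, so an r-ary predicate gives |H|^r atoms:
  B: 30
Total ground atoms: 30.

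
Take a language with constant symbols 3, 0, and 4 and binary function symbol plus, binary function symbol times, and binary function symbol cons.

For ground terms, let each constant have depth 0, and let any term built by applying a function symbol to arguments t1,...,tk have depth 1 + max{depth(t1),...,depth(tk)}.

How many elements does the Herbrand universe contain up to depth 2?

Count level by level. With function symbols plus/2, times/2, cons/2, the terms of depth ≤ k are the 3 constants together with each function applied to depth-≤(k−1) tuples, so N_k = 3 + N_{k-1}^2 + N_{k-1}^2 + N_{k-1}^2.
N_0 = 3
N_1 = 3 + 3^2 + 3^2 + 3^2 = 30
N_2 = 3 + 30^2 + 30^2 + 30^2 = 2703

2703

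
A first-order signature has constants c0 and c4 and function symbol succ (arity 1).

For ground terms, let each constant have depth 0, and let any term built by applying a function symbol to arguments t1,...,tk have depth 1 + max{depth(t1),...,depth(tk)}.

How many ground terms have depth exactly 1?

Count level by level. With function symbols succ/1, the terms of depth ≤ k are the 2 constants together with each function applied to depth-≤(k−1) tuples, so N_k = 2 + N_{k-1}.
N_0 = 2
N_1 = 2 + 2 = 4
Terms of depth exactly 1: N_1 − N_0 = 4 − 2 = 2.

2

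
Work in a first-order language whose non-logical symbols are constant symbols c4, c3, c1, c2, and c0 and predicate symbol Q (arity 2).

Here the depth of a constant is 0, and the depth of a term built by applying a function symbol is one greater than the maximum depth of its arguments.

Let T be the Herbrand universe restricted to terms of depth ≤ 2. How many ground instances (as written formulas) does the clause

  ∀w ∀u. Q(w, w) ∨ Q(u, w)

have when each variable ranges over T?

Ground terms of depth ≤ 2:
  With no function symbols every ground term is a constant, so there are exactly 5 ground terms at every depth bound.
  N_0 = 5
  N_1 = 5
  N_2 = 5
  Explicitly: c4, c3, c1, c2, c0.
So there are 5 ground terms available for substitution.
The body mentions every one of the 2 quantified variables; since ground terms form a free algebra, no two substitutions collapse to the same formula.
Number of ground instances = 5^2 = 25.

25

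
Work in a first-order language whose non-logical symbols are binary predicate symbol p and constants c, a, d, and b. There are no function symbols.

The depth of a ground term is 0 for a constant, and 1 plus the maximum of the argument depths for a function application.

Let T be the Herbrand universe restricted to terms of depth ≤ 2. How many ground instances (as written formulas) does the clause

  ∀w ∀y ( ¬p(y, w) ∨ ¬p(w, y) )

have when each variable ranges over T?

Ground terms of depth ≤ 2:
  With no function symbols every ground term is a constant, so there are exactly 4 ground terms at every depth bound.
  N_0 = 4
  N_1 = 4
  N_2 = 4
So there are 4 ground terms available for substitution.
The clause has 2 distinct variables (w, y), each appearing in the body. In the free term algebra distinct substitutions yield syntactically distinct ground instances.
Number of ground instances = 4^2 = 16.

16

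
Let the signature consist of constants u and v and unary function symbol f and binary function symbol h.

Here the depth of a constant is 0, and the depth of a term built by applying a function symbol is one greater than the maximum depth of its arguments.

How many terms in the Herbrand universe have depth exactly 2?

Write N_k for the number of ground terms of depth ≤ k. A term of depth ≤ k is either a constant or a function symbol applied to arguments of depth ≤ k−1, so N_k = 2 + N_{k-1} + N_{k-1}^2.
N_0 = 2
N_1 = 2 + 2 + 2^2 = 8
N_2 = 2 + 8 + 8^2 = 74
Terms of depth exactly 2: N_2 − N_1 = 74 − 8 = 66.

66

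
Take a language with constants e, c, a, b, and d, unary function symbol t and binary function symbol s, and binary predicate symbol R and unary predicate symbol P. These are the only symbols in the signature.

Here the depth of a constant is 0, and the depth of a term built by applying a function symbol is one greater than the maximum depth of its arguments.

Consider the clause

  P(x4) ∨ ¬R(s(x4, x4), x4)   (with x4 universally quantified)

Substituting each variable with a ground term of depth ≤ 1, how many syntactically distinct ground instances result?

35

Ground terms of depth ≤ 1:
  Let N_k count ground terms of depth at most k. Each non-constant term of depth ≤ k is some function symbol applied to depth-≤(k−1) arguments, giving N_k = 5 + N_{k-1} + N_{k-1}^2.
  N_0 = 5
  N_1 = 5 + 5 + 5^2 = 35
So there are 35 ground terms available for substitution.
The body mentions the single quantified variable x4; since ground terms form a free algebra, no two substitutions collapse to the same formula.
Number of ground instances = 35.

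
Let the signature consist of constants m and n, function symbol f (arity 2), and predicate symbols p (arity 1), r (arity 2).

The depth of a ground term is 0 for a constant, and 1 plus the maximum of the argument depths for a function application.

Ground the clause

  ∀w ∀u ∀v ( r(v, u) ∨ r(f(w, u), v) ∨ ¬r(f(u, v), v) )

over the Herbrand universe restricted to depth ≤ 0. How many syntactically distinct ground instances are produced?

8

Ground terms of depth ≤ 0:
  If N_k denotes the number of depth-≤k ground terms, the 2 constants give N_0 = 2, and each function symbol of arity r contributes N_{k-1}^r new terms at level k: N_k = 2 + N_{k-1}^2.
  N_0 = 2
  Explicitly: m, n.
So there are 2 ground terms available for substitution.
The clause has 3 distinct variables (w, u, v), each appearing in the body. In the free term algebra distinct substitutions yield syntactically distinct ground instances.
Number of ground instances = 2^3 = 8.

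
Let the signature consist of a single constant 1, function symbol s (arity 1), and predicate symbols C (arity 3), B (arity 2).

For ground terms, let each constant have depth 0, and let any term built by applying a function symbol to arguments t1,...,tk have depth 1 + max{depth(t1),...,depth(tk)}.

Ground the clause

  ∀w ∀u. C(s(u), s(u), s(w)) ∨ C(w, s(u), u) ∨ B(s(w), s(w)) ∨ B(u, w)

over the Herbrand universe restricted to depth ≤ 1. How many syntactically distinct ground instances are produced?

Ground terms of depth ≤ 1:
  If N_k denotes the number of depth-≤k ground terms, the 1 constant gives N_0 = 1, and each function symbol of arity r contributes N_{k-1}^r new terms at level k: N_k = 1 + N_{k-1}.
  N_0 = 1
  N_1 = 1 + 1 = 2
So there are 2 ground terms available for substitution.
Each of w, u ranges independently over the available ground terms, and distinct assignments produce distinct instances.
Number of ground instances = 2^2 = 4.

4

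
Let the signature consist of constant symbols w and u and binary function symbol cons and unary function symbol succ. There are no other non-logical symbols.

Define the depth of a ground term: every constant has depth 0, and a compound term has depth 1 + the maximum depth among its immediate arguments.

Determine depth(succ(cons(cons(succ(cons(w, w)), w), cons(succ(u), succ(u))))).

depth(cons(w, w)) = 1 + max(0, 0) = 1
depth(succ(cons(w, w))) = 1 + depth(cons(w, w)) = 1 + 1 = 2
depth(cons(succ(cons(w, w)), w)) = 1 + max(2, 0) = 3
depth(succ(u)) = 1 + depth(u) = 1 + 0 = 1
depth(cons(succ(u), succ(u))) = 1 + max(1, 1) = 2
depth(cons(cons(succ(cons(w, w)), w), cons(succ(u), succ(u)))) = 1 + max(3, 2) = 4
depth(succ(cons(cons(succ(cons(w, w)), w), cons(succ(u), succ(u))))) = 1 + depth(cons(cons(succ(cons(w, w)), w), cons(succ(u), succ(u)))) = 1 + 4 = 5

5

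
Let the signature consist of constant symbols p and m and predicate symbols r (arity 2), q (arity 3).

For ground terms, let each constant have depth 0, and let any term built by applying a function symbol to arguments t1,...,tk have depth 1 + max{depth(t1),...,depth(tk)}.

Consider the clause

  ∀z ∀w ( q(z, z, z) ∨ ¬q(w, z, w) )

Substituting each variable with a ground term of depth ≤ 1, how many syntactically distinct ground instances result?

4

Ground terms of depth ≤ 1:
  With no function symbols every ground term is a constant, so there are exactly 2 ground terms at every depth bound.
  N_0 = 2
  N_1 = 2
  Explicitly: p, m.
So there are 2 ground terms available for substitution.
The body mentions every one of the 2 quantified variables; since ground terms form a free algebra, no two substitutions collapse to the same formula.
Number of ground instances = 2^2 = 4.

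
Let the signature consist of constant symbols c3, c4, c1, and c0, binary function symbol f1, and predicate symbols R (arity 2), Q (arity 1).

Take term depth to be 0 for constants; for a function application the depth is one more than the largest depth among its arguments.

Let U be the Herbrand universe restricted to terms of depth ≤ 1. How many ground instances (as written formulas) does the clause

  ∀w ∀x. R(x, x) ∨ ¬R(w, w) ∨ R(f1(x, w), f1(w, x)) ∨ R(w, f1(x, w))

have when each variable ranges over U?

400

Ground terms of depth ≤ 1:
  Count level by level. With function symbols f1/2, the terms of depth ≤ k are the 4 constants together with each function applied to depth-≤(k−1) tuples, so N_k = 4 + N_{k-1}^2.
  N_0 = 4
  N_1 = 4 + 4^2 = 20
So there are 20 ground terms available for substitution.
The body mentions every one of the 2 quantified variables; since ground terms form a free algebra, no two substitutions collapse to the same formula.
Number of ground instances = 20^2 = 400.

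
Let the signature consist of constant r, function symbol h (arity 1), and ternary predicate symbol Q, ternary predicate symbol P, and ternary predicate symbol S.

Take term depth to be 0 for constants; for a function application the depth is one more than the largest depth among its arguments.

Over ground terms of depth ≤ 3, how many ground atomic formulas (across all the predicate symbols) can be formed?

First count ground terms of depth ≤ 3.
Let N_k = |{terms of depth ≤ k}|. Then N_0 = 1 and N_k = 1 + N_{k-1} for k ≥ 1 (one summand per function symbol, arity giving the exponent).
N_0 = 1
N_1 = 1 + 1 = 2
N_2 = 1 + 2 = 3
N_3 = 1 + 3 = 4
Explicitly: r, h(r), h(h(r)), h(h(h(r))).
So |H| = 4.
For each predicate symbol, the number of ground atoms is |H| raised to its arity; summing:
  Q: 4^3 = 64;  P: 4^3 = 64;  S: 4^3 = 64
Total ground atoms: 64 + 64 + 64 = 192.

192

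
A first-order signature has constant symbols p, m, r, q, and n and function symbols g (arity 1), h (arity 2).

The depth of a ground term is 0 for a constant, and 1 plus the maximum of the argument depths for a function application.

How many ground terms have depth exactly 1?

Count level by level. With function symbols g/1, h/2, the terms of depth ≤ k are the 5 constants together with each function applied to depth-≤(k−1) tuples, so N_k = 5 + N_{k-1} + N_{k-1}^2.
N_0 = 5
N_1 = 5 + 5 + 5^2 = 35
Terms of depth exactly 1: N_1 − N_0 = 35 − 5 = 30.

30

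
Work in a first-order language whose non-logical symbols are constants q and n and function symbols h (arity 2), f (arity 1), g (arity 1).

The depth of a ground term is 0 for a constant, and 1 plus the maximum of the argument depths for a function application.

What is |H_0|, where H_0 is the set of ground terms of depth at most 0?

Let N_k = |{terms of depth ≤ k}|. Then N_0 = 2 and N_k = 2 + N_{k-1}^2 + N_{k-1} + N_{k-1} for k ≥ 1 (one summand per function symbol, arity giving the exponent).
N_0 = 2

2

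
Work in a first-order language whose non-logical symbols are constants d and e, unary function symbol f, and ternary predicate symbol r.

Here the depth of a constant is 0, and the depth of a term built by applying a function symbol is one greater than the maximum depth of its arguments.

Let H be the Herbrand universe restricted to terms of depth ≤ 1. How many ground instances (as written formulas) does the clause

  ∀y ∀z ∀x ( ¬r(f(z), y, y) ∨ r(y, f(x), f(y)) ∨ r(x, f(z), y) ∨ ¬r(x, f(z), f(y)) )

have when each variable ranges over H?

64

Ground terms of depth ≤ 1:
  Let N_k = |{terms of depth ≤ k}|. Then N_0 = 2 and N_k = 2 + N_{k-1} for k ≥ 1 (one summand per function symbol, arity giving the exponent).
  N_0 = 2
  N_1 = 2 + 2 = 4
  Explicitly: d, e, f(d), f(e).
So there are 4 ground terms available for substitution.
There are 3 variables to instantiate (y, z, x), each occurring in at least one literal, so different choices give different ground instances.
Number of ground instances = 4^3 = 64.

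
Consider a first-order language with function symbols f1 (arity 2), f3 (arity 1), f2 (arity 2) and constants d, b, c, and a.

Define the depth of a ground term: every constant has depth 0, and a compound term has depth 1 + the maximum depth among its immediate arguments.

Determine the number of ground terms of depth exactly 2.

3204

Let N_k count ground terms of depth at most k. Each non-constant term of depth ≤ k is some function symbol applied to depth-≤(k−1) arguments, giving N_k = 4 + N_{k-1}^2 + N_{k-1} + N_{k-1}^2.
N_0 = 4
N_1 = 4 + 4^2 + 4 + 4^2 = 40
N_2 = 4 + 40^2 + 40 + 40^2 = 3244
Terms of depth exactly 2: N_2 − N_1 = 3244 − 40 = 3204.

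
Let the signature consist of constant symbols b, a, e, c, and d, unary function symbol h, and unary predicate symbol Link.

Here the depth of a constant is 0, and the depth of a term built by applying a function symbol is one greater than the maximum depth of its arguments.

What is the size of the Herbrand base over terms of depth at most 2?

First count ground terms of depth ≤ 2.
Write N_k for the number of ground terms of depth ≤ k. A term of depth ≤ k is either a constant or a function symbol applied to arguments of depth ≤ k−1, so N_k = 5 + N_{k-1}.
N_0 = 5
N_1 = 5 + 5 = 10
N_2 = 5 + 10 = 15
So |H| = 15.
Each predicate of arity r yields |H|^r ground atoms (one per choice of an r-tuple from H):
  Link: 15
Total ground atoms: 15.

15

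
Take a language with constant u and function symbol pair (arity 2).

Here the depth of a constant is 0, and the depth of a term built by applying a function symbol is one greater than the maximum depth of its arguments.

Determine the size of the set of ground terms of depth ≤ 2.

Count level by level. With function symbols pair/2, the terms of depth ≤ k are the 1 constant together with each function applied to depth-≤(k−1) tuples, so N_k = 1 + N_{k-1}^2.
N_0 = 1
N_1 = 1 + 1^2 = 2
N_2 = 1 + 2^2 = 5
Explicitly: u, pair(u, u), pair(u, pair(u, u)), pair(pair(u, u), u), pair(pair(u, u), pair(u, u)).

5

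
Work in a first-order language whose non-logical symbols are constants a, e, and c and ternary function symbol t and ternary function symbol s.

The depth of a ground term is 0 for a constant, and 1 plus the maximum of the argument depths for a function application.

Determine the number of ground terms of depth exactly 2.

370332

Write N_k for the number of ground terms of depth ≤ k. A term of depth ≤ k is either a constant or a function symbol applied to arguments of depth ≤ k−1, so N_k = 3 + N_{k-1}^3 + N_{k-1}^3.
N_0 = 3
N_1 = 3 + 3^3 + 3^3 = 57
N_2 = 3 + 57^3 + 57^3 = 370389
Terms of depth exactly 2: N_2 − N_1 = 370389 − 57 = 370332.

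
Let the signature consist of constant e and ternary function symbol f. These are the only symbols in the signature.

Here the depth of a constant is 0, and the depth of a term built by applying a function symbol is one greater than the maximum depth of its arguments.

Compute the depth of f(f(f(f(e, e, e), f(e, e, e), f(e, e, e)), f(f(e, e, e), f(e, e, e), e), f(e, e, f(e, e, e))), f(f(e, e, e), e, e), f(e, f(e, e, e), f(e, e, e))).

4

depth(f(e, e, e)) = 1 + max(0, 0, 0) = 1
depth(f(f(e, e, e), f(e, e, e), f(e, e, e))) = 1 + max(1, 1, 1) = 2
depth(f(f(e, e, e), f(e, e, e), e)) = 1 + max(1, 1, 0) = 2
depth(f(e, e, f(e, e, e))) = 1 + max(0, 0, 1) = 2
depth(f(f(f(e, e, e), f(e, e, e), f(e, e, e)), f(f(e, e, e), f(e, e, e), e), f(e, e, f(e, e, e)))) = 1 + max(2, 2, 2) = 3
depth(f(f(e, e, e), e, e)) = 1 + max(1, 0, 0) = 2
depth(f(e, f(e, e, e), f(e, e, e))) = 1 + max(0, 1, 1) = 2
depth(f(f(f(f(e, e, e), f(e, e, e), f(e, e, e)), f(f(e, e, e), f(e, e, e), e), f(e, e, f(e, e, e))), f(f(e, e, e), e, e), f(e, f(e, e, e), f(e, e, e)))) = 1 + max(3, 2, 2) = 4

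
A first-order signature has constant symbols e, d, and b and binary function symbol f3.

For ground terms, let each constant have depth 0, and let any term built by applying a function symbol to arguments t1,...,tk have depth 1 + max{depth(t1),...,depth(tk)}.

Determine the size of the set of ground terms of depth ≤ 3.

Write N_k for the number of ground terms of depth ≤ k. A term of depth ≤ k is either a constant or a function symbol applied to arguments of depth ≤ k−1, so N_k = 3 + N_{k-1}^2.
N_0 = 3
N_1 = 3 + 3^2 = 12
N_2 = 3 + 12^2 = 147
N_3 = 3 + 147^2 = 21612

21612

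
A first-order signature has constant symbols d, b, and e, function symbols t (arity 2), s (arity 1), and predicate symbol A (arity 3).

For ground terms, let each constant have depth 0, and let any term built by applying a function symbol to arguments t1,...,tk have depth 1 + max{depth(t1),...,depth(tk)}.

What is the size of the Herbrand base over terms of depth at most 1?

First count ground terms of depth ≤ 1.
Let N_k count ground terms of depth at most k. Each non-constant term of depth ≤ k is some function symbol applied to depth-≤(k−1) arguments, giving N_k = 3 + N_{k-1}^2 + N_{k-1}.
N_0 = 3
N_1 = 3 + 3^2 + 3 = 15
So |H| = 15.
Each predicate of arity r yields |H|^r ground atoms (one per choice of an r-tuple from H):
  A: 15^3 = 3375
Total ground atoms: 3375.

3375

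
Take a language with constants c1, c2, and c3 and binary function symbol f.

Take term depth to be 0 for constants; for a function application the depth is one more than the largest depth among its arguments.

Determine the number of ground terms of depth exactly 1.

Let N_k = |{terms of depth ≤ k}|. Then N_0 = 3 and N_k = 3 + N_{k-1}^2 for k ≥ 1 (one summand per function symbol, arity giving the exponent).
N_0 = 3
N_1 = 3 + 3^2 = 12
Terms of depth exactly 1: N_1 − N_0 = 12 − 3 = 9.

9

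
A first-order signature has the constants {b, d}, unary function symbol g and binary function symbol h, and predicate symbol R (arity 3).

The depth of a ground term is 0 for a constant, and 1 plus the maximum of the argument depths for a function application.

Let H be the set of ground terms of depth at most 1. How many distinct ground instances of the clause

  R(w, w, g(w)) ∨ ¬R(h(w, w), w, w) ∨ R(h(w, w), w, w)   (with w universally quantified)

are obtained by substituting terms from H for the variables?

8

Ground terms of depth ≤ 1:
  Let N_k = |{terms of depth ≤ k}|. Then N_0 = 2 and N_k = 2 + N_{k-1} + N_{k-1}^2 for k ≥ 1 (one summand per function symbol, arity giving the exponent).
  N_0 = 2
  N_1 = 2 + 2 + 2^2 = 8
So there are 8 ground terms available for substitution.
The body mentions the single quantified variable w; since ground terms form a free algebra, no two substitutions collapse to the same formula.
Number of ground instances = 8.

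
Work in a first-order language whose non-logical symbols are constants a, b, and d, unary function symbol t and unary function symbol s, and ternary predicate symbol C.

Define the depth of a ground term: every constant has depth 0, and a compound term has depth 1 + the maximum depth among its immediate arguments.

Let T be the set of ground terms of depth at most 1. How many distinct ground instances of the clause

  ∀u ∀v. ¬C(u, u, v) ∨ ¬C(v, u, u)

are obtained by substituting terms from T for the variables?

81

Ground terms of depth ≤ 1:
  If N_k denotes the number of depth-≤k ground terms, the 3 constants give N_0 = 3, and each function symbol of arity r contributes N_{k-1}^r new terms at level k: N_k = 3 + N_{k-1} + N_{k-1}.
  N_0 = 3
  N_1 = 3 + 3 + 3 = 9
  Explicitly: a, b, d, t(a), t(b), t(d), s(a), s(b), s(d).
So there are 9 ground terms available for substitution.
Each of u, v ranges independently over the available ground terms, and distinct assignments produce distinct instances.
Number of ground instances = 9^2 = 81.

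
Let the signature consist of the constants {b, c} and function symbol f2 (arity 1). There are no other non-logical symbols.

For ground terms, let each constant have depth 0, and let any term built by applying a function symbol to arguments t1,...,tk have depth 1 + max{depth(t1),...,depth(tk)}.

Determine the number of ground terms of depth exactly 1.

2

Write N_k for the number of ground terms of depth ≤ k. A term of depth ≤ k is either a constant or a function symbol applied to arguments of depth ≤ k−1, so N_k = 2 + N_{k-1}.
N_0 = 2
N_1 = 2 + 2 = 4
Terms of depth exactly 1: N_1 − N_0 = 4 − 2 = 2.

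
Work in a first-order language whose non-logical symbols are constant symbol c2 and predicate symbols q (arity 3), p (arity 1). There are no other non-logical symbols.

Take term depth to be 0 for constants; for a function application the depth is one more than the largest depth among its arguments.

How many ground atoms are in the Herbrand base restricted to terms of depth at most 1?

First count ground terms of depth ≤ 1.
With no function symbols every ground term is a constant, so there is exactly 1 ground term at every depth bound.
N_0 = 1
N_1 = 1
Explicitly: c2.
So |H| = 1.
Each predicate of arity r yields |H|^r ground atoms (one per choice of an r-tuple from H):
  q: 1^3 = 1;  p: 1
Total ground atoms: 1 + 1 = 2.

2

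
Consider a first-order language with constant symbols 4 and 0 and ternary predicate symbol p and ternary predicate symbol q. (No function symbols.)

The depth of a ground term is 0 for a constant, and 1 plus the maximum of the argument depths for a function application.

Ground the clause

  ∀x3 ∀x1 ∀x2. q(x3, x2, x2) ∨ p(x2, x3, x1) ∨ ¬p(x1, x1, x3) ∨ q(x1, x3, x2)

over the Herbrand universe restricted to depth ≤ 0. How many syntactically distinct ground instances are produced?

Ground terms of depth ≤ 0:
  With no function symbols every ground term is a constant, so there are exactly 2 ground terms at every depth bound.
  N_0 = 2
So there are 2 ground terms available for substitution.
The body mentions every one of the 3 quantified variables; since ground terms form a free algebra, no two substitutions collapse to the same formula.
Number of ground instances = 2^3 = 8.

8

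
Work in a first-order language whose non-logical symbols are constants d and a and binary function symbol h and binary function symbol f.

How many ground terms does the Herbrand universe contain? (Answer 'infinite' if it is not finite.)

The signature has at least one function symbol (h, arity 2) and at least one constant (d).
Iterating h gives infinitely many distinct ground terms: d, h(d, d), h(h(d, d), h(d, d)), ...
So the Herbrand universe is infinite.

infinite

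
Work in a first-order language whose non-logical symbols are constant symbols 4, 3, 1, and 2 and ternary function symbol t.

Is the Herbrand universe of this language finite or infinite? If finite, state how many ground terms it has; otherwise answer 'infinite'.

infinite

The signature has at least one function symbol (t, arity 3) and at least one constant (4).
Iterating t gives infinitely many distinct ground terms: 4, t(4, 4, 4), t(t(4, 4, 4), t(4, 4, 4), t(4, 4, 4)), ...
So the Herbrand universe is infinite.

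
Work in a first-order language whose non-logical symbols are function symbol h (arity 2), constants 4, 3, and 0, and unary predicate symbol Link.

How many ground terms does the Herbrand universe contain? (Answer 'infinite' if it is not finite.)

The signature has at least one function symbol (h, arity 2) and at least one constant (4).
Iterating h gives infinitely many distinct ground terms: 4, h(4, 4), h(h(4, 4), h(4, 4)), ...
So the Herbrand universe is infinite.

infinite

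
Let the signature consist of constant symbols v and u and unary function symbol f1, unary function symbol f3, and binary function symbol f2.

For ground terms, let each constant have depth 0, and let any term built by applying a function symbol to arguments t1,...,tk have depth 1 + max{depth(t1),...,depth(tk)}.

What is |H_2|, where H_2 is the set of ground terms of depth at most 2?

If N_k denotes the number of depth-≤k ground terms, the 2 constants give N_0 = 2, and each function symbol of arity r contributes N_{k-1}^r new terms at level k: N_k = 2 + N_{k-1} + N_{k-1} + N_{k-1}^2.
N_0 = 2
N_1 = 2 + 2 + 2 + 2^2 = 10
N_2 = 2 + 10 + 10 + 10^2 = 122

122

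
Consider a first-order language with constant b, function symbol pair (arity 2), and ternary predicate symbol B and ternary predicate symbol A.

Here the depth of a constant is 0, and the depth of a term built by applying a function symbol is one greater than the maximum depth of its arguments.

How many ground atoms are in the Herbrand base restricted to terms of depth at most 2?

First count ground terms of depth ≤ 2.
Write N_k for the number of ground terms of depth ≤ k. A term of depth ≤ k is either a constant or a function symbol applied to arguments of depth ≤ k−1, so N_k = 1 + N_{k-1}^2.
N_0 = 1
N_1 = 1 + 1^2 = 2
N_2 = 1 + 2^2 = 5
So |H| = 5.
For each predicate symbol, the number of ground atoms is |H| raised to its arity; summing:
  B: 5^3 = 125;  A: 5^3 = 125
Total ground atoms: 125 + 125 = 250.

250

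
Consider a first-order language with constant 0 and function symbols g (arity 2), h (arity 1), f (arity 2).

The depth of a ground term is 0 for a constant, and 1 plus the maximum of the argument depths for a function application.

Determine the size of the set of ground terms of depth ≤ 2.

Let N_k = |{terms of depth ≤ k}|. Then N_0 = 1 and N_k = 1 + N_{k-1}^2 + N_{k-1} + N_{k-1}^2 for k ≥ 1 (one summand per function symbol, arity giving the exponent).
N_0 = 1
N_1 = 1 + 1^2 + 1 + 1^2 = 4
N_2 = 1 + 4^2 + 4 + 4^2 = 37

37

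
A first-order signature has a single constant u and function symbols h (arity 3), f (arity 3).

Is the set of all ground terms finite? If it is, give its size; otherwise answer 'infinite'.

infinite

The signature has at least one function symbol (h, arity 3) and at least one constant (u).
Iterating h gives infinitely many distinct ground terms: u, h(u, u, u), h(h(u, u, u), h(u, u, u), h(u, u, u)), ...
So the Herbrand universe is infinite.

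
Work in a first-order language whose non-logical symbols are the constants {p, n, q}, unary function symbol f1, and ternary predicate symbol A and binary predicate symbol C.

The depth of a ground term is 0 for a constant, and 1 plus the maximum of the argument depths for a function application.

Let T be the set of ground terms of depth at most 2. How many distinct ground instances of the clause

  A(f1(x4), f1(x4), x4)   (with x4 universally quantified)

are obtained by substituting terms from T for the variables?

9

Ground terms of depth ≤ 2:
  Count level by level. With function symbols f1/1, the terms of depth ≤ k are the 3 constants together with each function applied to depth-≤(k−1) tuples, so N_k = 3 + N_{k-1}.
  N_0 = 3
  N_1 = 3 + 3 = 6
  N_2 = 3 + 6 = 9
  Explicitly: p, n, q, f1(p), f1(n), f1(q), f1(f1(p)), f1(f1(n)), f1(f1(q)).
So there are 9 ground terms available for substitution.
There is 1 variable to instantiate (x4),  occurring in at least one literal, so different choices give different ground instances.
Number of ground instances = 9.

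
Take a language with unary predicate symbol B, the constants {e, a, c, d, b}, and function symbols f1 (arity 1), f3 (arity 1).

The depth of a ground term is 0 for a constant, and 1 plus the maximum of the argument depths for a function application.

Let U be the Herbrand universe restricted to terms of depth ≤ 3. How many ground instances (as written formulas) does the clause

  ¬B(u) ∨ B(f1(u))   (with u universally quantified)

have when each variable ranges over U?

75

Ground terms of depth ≤ 3:
  If N_k denotes the number of depth-≤k ground terms, the 5 constants give N_0 = 5, and each function symbol of arity r contributes N_{k-1}^r new terms at level k: N_k = 5 + N_{k-1} + N_{k-1}.
  N_0 = 5
  N_1 = 5 + 5 + 5 = 15
  N_2 = 5 + 15 + 15 = 35
  N_3 = 5 + 35 + 35 = 75
So there are 75 ground terms available for substitution.
The body mentions the single quantified variable u; since ground terms form a free algebra, no two substitutions collapse to the same formula.
Number of ground instances = 75.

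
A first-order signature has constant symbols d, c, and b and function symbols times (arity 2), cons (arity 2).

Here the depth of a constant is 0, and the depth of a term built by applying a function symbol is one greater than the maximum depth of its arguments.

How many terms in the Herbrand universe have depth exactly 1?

18

Write N_k for the number of ground terms of depth ≤ k. A term of depth ≤ k is either a constant or a function symbol applied to arguments of depth ≤ k−1, so N_k = 3 + N_{k-1}^2 + N_{k-1}^2.
N_0 = 3
N_1 = 3 + 3^2 + 3^2 = 21
Terms of depth exactly 1: N_1 − N_0 = 21 − 3 = 18.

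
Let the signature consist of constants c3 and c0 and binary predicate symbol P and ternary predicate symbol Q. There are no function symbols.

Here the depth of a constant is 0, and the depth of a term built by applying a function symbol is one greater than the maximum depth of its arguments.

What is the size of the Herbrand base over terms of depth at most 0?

12

First count ground terms of depth ≤ 0.
With no function symbols every ground term is a constant, so there are exactly 2 ground terms at every depth bound.
N_0 = 2
So |H| = 2.
Ground atoms are formed by filling each argument slot of a predicate with a term from H, so an r-ary predicate gives |H|^r atoms:
  P: 2^2 = 4;  Q: 2^3 = 8
Total ground atoms: 4 + 8 = 12.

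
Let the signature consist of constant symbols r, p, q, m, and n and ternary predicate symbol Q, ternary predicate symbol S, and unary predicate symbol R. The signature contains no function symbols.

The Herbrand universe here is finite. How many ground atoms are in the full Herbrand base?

With no function symbols, the Herbrand universe is just the 5 constants.
Ground atoms per predicate: Q: 5^3 = 125, S: 5^3 = 125, R: 5.
Herbrand base size = 125 + 125 + 5 = 255.

255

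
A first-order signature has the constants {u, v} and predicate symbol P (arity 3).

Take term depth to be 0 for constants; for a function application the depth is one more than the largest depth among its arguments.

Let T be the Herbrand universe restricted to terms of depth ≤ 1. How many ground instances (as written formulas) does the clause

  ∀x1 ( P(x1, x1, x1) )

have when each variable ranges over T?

Ground terms of depth ≤ 1:
  With no function symbols every ground term is a constant, so there are exactly 2 ground terms at every depth bound.
  N_0 = 2
  N_1 = 2
  Explicitly: u, v.
So there are 2 ground terms available for substitution.
There is 1 variable to instantiate (x1),  occurring in at least one literal, so different choices give different ground instances.
Number of ground instances = 2.

2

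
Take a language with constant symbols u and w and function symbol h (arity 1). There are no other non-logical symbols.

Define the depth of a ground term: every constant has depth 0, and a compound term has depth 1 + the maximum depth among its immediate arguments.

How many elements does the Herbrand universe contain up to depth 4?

10

Let N_k count ground terms of depth at most k. Each non-constant term of depth ≤ k is some function symbol applied to depth-≤(k−1) arguments, giving N_k = 2 + N_{k-1}.
N_0 = 2
N_1 = 2 + 2 = 4
N_2 = 2 + 4 = 6
N_3 = 2 + 6 = 8
N_4 = 2 + 8 = 10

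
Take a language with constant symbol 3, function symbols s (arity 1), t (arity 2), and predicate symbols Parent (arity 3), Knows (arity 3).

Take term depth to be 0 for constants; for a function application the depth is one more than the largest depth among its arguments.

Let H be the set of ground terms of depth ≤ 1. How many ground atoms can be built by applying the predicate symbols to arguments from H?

First count ground terms of depth ≤ 1.
If N_k denotes the number of depth-≤k ground terms, the 1 constant gives N_0 = 1, and each function symbol of arity r contributes N_{k-1}^r new terms at level k: N_k = 1 + N_{k-1} + N_{k-1}^2.
N_0 = 1
N_1 = 1 + 1 + 1^2 = 3
So |H| = 3.
Ground atoms are formed by filling each argument slot of a predicate with a term from H, so an r-ary predicate gives |H|^r atoms:
  Parent: 3^3 = 27;  Knows: 3^3 = 27
Total ground atoms: 27 + 27 = 54.

54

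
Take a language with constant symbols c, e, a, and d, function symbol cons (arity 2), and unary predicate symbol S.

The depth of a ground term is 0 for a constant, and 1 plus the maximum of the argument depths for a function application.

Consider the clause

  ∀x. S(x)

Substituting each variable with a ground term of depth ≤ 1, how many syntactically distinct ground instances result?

20

Ground terms of depth ≤ 1:
  Let N_k count ground terms of depth at most k. Each non-constant term of depth ≤ k is some function symbol applied to depth-≤(k−1) arguments, giving N_k = 4 + N_{k-1}^2.
  N_0 = 4
  N_1 = 4 + 4^2 = 20
So there are 20 ground terms available for substitution.
There is 1 variable to instantiate (x),  occurring in at least one literal, so different choices give different ground instances.
Number of ground instances = 20.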